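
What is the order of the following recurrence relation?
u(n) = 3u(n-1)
The order is the largest lag k for which u(n-k) appears. Here the deepest term is u(n-1), so the order is 1.

Order 1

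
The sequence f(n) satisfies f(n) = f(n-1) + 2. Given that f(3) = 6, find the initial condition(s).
f(3) = f(0) + 3·2, so f(0) = 6 - 6 = 0.

f(0) = 0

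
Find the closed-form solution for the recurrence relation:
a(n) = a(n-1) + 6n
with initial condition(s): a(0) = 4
Recurrence: a(n) = a(n-1) + 6n, initial: a(0) = 4.
Telescoping: a(n) = a(0) + 6·Σᵢ₌₁ⁿ i = 4 + 6·n(n+1)/2.

a(n) = 6·n(n+1)/2 + 4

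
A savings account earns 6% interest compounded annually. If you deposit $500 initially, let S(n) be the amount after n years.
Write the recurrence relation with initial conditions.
Each year the balance grows by 6%, i.e. is multiplied by 1 + 6/100 = 1.06, so S(n) = 1.06 × S(n-1). The initial deposit gives S(0) = 500.
Unrolling gives the closed form S(n) = 500 × (1.06)ⁿ.

S(n) = 1.06 × S(n-1), S(0) = 500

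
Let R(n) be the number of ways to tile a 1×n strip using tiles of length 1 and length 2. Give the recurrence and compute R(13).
Condition on the last tile: it has length 1 (leaving a 1×(n-1) strip) or length 2 (leaving a 1×(n-2) strip), so R(n) = R(n-1) + R(n-2) (order-2 linear recurrence).
For 0 ≤ i < 2 only unit tiles fit, so R(i) = 1.
Iterating the recurrence: R(2) = 2, R(3) = 3, R(4) = 5, R(5) = 8, R(6) = 13, R(7) = 21, R(8) = 34, R(9) = 55, R(10) = 89, R(11) = 144, R(12) = 233, R(13) = 377.

R(n) = R(n-1) + R(n-2), with R(i) = 1 for 0 ≤ i < 2; R(13) = 377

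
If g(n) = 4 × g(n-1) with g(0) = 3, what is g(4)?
Computing step by step:
g(0) = 3
g(1) = 4 × 3 = 12
g(2) = 4 × 12 = 48
g(3) = 4 × 48 = 192
g(4) = 4 × 192 = 768

768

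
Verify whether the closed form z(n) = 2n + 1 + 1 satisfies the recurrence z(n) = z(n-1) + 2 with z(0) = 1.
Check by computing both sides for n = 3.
From the recurrence with z(0) = 1:
  z(0) = 1, z(1) = 3, z(2) = 5, z(3) = 7
  so the recurrence gives z(3) = 7.
From the proposed closed form z(n) = 2n + 1 + 1:
  z(3) = 8.
The recurrence gives 7 but the closed form gives 8, so the closed form does not satisfy the recurrence.

No, the closed form is incorrect.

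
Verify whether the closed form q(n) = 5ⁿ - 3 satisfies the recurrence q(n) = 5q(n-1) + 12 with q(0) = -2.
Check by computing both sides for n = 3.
From the recurrence with q(0) = -2:
  q(0) = -2, q(1) = 2, q(2) = 22, q(3) = 122
  so the recurrence gives q(3) = 122.
From the proposed closed form q(n) = 5ⁿ - 3:
  q(3) = 122.
Both sides give 122 at n = 3, and the initial condition(s) match, so the closed form is consistent.

Yes, the closed form is correct.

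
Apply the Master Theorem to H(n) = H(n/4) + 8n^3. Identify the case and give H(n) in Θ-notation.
Master Theorem template: H(n) = a·H(n/b) + f(n).
Here: a=1, b=4, f(n)=8n^3
Compute log_b(a) = log_4(1) = 0.
f(n) = 8n^3 = Ω(n^(0+ε)) with ε = 3, and the regularity condition holds (a·f(n/b) = (a/b^3)·f(n) with a/b^3 = 4^-3 < 1). Case 3: H(n) = Θ(f(n)) = Θ(n^3).

Case 3: H(n) = Θ(n^3)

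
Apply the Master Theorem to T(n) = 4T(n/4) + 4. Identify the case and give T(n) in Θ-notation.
Master Theorem template: T(n) = a·T(n/b) + f(n).
Here: a=4, b=4, f(n)=4
Compute log_b(a) = log_4(4) = 1.
f(n) = 4 = O(n^(1-ε)) with ε = 1. Case 1: T(n) = Θ(n^log_b(a)) = Θ(n).

Case 1: T(n) = Θ(n)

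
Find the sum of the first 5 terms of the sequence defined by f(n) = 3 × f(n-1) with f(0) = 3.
Computing the sequence terms: 3, 9, 27, 81, 243
Adding these values together:

363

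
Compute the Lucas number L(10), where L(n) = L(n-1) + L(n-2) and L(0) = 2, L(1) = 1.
Computing the sequence terms:
2, 1, 3, 4, 7, 11, 18, 29, 47, 76, 123

123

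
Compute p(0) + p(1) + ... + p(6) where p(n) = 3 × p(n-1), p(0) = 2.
Computing the sequence terms: 2, 6, 18, 54, 162, 486, 1458
Adding these values together:

2186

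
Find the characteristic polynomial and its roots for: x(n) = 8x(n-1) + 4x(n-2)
Substitute x(n) = rⁿ and divide through by rⁿ⁻²: r² - 8r - 4 = 0
Discriminant: 8² + 4·4 = 80, not a perfect square, so by the quadratic formula r = (8 ± √80)/2.
General solution: x(n) = A·r₁ⁿ + B·r₂ⁿ where r₁,r₂ = (8 ± √80)/2

Characteristic: r² - 8r - 4 = 0, Roots: r = (8 ± √80)/2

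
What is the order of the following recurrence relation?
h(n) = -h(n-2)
The order is the largest lag k for which h(n-k) appears. Here the deepest term is h(n-2), so the order is 2.

Order 2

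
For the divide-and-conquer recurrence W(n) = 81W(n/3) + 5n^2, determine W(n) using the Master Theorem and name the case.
Master Theorem template: W(n) = a·W(n/b) + f(n).
Here: a=81, b=3, f(n)=5n^2
Compute log_b(a) = log_3(81) = 4.
f(n) = 5n^2 = O(n^(4-ε)) with ε = 2. Case 1: W(n) = Θ(n^log_b(a)) = Θ(n^4).

Case 1: W(n) = Θ(n^4)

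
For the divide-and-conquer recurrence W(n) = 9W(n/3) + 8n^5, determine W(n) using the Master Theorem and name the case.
Master Theorem template: W(n) = a·W(n/b) + f(n).
Here: a=9, b=3, f(n)=8n^5
Compute log_b(a) = log_3(9) = 2.
f(n) = 8n^5 = Ω(n^(2+ε)) with ε = 3, and the regularity condition holds (a·f(n/b) = (a/b^5)·f(n) with a/b^5 = 3^-3 < 1). Case 3: W(n) = Θ(f(n)) = Θ(n^5).

Case 3: W(n) = Θ(n^5)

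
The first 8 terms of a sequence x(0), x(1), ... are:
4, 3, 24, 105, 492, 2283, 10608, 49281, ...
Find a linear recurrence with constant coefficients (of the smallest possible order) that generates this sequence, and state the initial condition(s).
Look for the lowest-order linear relation among consecutive terms.
Observation: x(n) - 4·x(n-1) - (3)·x(n-2) = 0 holds for the shown terms, and no order-1 relation x(n) = α·x(n-1) + β fits.
Check at n=3: 4·24 + (3)·3 = 105. ✓

x(n) = 4x(n-1) + 3x(n-2), x(0) = 4, x(1) = 3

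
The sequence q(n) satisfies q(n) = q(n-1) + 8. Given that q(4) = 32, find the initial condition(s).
q(4) = q(0) + 4·8, so q(0) = 32 - 32 = 0.

q(0) = 0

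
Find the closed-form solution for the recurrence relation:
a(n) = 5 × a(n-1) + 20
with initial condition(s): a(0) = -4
Recurrence: a(n) = 5 × a(n-1) + 20, initial: a(0) = -4.
Try a(n) = A·5ⁿ + C. Substituting: A·5ⁿ + C = 5(A·5ⁿ⁻¹ + C) + 20 = A·5ⁿ + 5C + 20, so C = 5C + 20, giving C = -5. Then a(0) = A - 5 = -4 gives A = 1.

a(n) = 5ⁿ - 5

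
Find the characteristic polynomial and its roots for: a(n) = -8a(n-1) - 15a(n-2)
Substitute a(n) = rⁿ and divide through by rⁿ⁻²: r² + 8r + 15 = 0
Factor: (r + 5)(r + 3) = 0, so r = -5, -3.
General solution: a(n) = A·(-5)ⁿ + B·(-3)ⁿ

Characteristic: r² + 8r + 15 = 0, Roots: r = -5, -3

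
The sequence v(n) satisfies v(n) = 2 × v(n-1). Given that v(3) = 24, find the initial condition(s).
In general v(n) = 2ⁿ · v(0). At n = 3: v(0) = v(3) / 2^3 = 24 / 8 = 3.

v(0) = 3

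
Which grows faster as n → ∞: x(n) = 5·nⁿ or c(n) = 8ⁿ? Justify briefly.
Comparing growth rates:
Growth-rate hierarchy: log n ≺ any polynomial ≺ any exponential cⁿ (c>1) ≺ n! ≺ nⁿ.
super-exponential nⁿ dominates exponential base 8 asymptotically.

x(n) grows faster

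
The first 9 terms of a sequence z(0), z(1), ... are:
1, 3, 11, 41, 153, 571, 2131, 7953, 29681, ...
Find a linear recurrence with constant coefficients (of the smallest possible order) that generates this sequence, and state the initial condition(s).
Look for the lowest-order linear relation among consecutive terms.
Observation: z(n) - 4·z(n-1) - (-1)·z(n-2) = 0 holds for the shown terms, and no order-1 relation z(n) = α·z(n-1) + β fits.
Check at n=3: 4·11 + (-1)·3 = 41. ✓

z(n) = 4z(n-1) - z(n-2), z(0) = 1, z(1) = 3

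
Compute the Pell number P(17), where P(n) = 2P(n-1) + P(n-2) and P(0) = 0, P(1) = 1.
Computing the sequence terms:
0, 1, 2, 5, 12, 29, 70, 169, 408, 985, 2378, 5741, 13860, 33461, 80782, 195025, 470832, 1136689

1136689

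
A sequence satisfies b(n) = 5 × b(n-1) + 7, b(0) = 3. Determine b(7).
Computing step by step:
b(0) = 3
b(1) = 5 × 3 + 7 = 22
b(2) = 5 × 22 + 7 = 117
b(3) = 5 × 117 + 7 = 592
b(4) = 5 × 592 + 7 = 2967
b(5) = 5 × 2967 + 7 = 14842
b(6) = 5 × 14842 + 7 = 74217
b(7) = 5 × 74217 + 7 = 371092

371092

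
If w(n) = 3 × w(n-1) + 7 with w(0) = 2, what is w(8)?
Computing step by step:
w(0) = 2
w(1) = 3 × 2 + 7 = 13
w(2) = 3 × 13 + 7 = 46
w(3) = 3 × 46 + 7 = 145
w(4) = 3 × 145 + 7 = 442
w(5) = 3 × 442 + 7 = 1333
w(6) = 3 × 1333 + 7 = 4006
w(7) = 3 × 4006 + 7 = 12025
w(8) = 3 × 12025 + 7 = 36082

36082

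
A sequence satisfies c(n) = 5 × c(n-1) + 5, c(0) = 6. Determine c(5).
Computing step by step:
c(0) = 6
c(1) = 5 × 6 + 5 = 35
c(2) = 5 × 35 + 5 = 180
c(3) = 5 × 180 + 5 = 905
c(4) = 5 × 905 + 5 = 4530
c(5) = 5 × 4530 + 5 = 22655

22655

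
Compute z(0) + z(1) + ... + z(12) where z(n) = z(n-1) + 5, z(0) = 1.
Computing the sequence terms: 1, 6, 11, 16, 21, 26, 31, 36, 41, 46, 51, 56, 61
Adding these values together:

403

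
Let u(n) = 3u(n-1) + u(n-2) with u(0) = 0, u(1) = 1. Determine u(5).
Computing the sequence terms:
0, 1, 3, 10, 33, 109

109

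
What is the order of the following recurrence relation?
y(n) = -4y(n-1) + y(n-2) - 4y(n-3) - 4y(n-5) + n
The order is the largest lag k for which y(n-k) appears. Here the deepest term is y(n-5) (the n term is non-homogeneous and does not affect the order), so the order is 5.

Order 5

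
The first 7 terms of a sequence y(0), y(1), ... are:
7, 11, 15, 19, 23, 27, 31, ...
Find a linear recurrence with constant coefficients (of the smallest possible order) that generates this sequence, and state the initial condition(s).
Look for the lowest-order linear relation among consecutive terms.
Observation: consecutive differences are constant (= 4).
Check at n=2: 1·11 + 4 = 15. ✓

y(n) = y(n-1) + 4, y(0) = 7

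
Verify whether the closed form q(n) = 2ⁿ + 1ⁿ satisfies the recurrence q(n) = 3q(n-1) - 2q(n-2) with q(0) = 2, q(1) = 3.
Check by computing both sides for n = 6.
From the recurrence with q(0) = 2, q(1) = 3:
  q(0) = 2, q(1) = 3, q(2) = 5, q(3) = 9, q(4) = 17, q(5) = 33, q(6) = 65
  so the recurrence gives q(6) = 65.
From the proposed closed form q(n) = 2ⁿ + 1ⁿ:
  q(6) = 65.
Both sides give 65 at n = 6, and the initial condition(s) match, so the closed form is consistent.

Yes, the closed form is correct.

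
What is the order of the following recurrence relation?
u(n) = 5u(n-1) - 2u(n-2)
The order is the largest lag k for which u(n-k) appears. Here the deepest term is u(n-2), so the order is 2.

Order 2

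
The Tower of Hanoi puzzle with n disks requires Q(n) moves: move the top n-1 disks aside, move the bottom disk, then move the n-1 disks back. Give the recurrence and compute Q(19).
Moving n disks = move the top n-1 disks aside (Q(n-1) moves) + move the largest disk (1 move) + move the n-1 disks back on top (Q(n-1) moves), so Q(n) = 2Q(n-1) + 1, with Q(1) = 1 (a single disk takes one move).
First terms: 1, 3, 7, 15, 31, 63, … — each is one less than a power of 2. Indeed Q(n) + 1 = 2(Q(n-1) + 1) with Q(1) + 1 = 2, so Q(n) + 1 = 2ⁿ and Q(n) = 2ⁿ - 1.
Hence Q(19) = 2^19 - 1 = 524288 - 1 = 524287.

Q(n) = 2Q(n-1) + 1, Q(1) = 1; Q(19) = 524287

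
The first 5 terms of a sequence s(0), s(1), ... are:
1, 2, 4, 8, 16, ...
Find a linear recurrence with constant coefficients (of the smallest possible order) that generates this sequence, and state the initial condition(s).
Look for the lowest-order linear relation among consecutive terms.
Observation: each term is 2× the previous.
Check at n=2: 2·2 = 4. ✓

s(n) = 2 × s(n-1), s(0) = 1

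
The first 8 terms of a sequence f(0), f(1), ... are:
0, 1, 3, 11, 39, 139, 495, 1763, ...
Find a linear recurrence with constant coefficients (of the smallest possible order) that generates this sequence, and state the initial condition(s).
Look for the lowest-order linear relation among consecutive terms.
Observation: f(n) - 3·f(n-1) - (2)·f(n-2) = 0 holds for the shown terms, and no order-1 relation f(n) = α·f(n-1) + β fits.
Check at n=3: 3·3 + (2)·1 = 11. ✓

f(n) = 3f(n-1) + 2f(n-2), f(0) = 0, f(1) = 1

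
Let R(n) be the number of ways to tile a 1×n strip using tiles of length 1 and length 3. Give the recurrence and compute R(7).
Condition on the last tile: it has length 1 (leaving a 1×(n-1) strip) or length 3 (leaving a 1×(n-3) strip), so R(n) = R(n-1) + R(n-3) (order-3 linear recurrence).
For 0 ≤ i < 3 only unit tiles fit, so R(i) = 1.
Iterating the recurrence: R(3) = 2, R(4) = 3, R(5) = 4, R(6) = 6, R(7) = 9.

R(n) = R(n-1) + R(n-3), with R(i) = 1 for 0 ≤ i < 3; R(7) = 9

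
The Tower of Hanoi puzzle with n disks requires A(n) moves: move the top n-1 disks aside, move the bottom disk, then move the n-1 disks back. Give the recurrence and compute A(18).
Moving n disks = move the top n-1 disks aside (A(n-1) moves) + move the largest disk (1 move) + move the n-1 disks back on top (A(n-1) moves), so A(n) = 2A(n-1) + 1, with A(1) = 1 (a single disk takes one move).
First terms: 1, 3, 7, 15, 31, 63, … — each is one less than a power of 2. Indeed A(n) + 1 = 2(A(n-1) + 1) with A(1) + 1 = 2, so A(n) + 1 = 2ⁿ and A(n) = 2ⁿ - 1.
Hence A(18) = 2^18 - 1 = 262144 - 1 = 262143.

A(n) = 2A(n-1) + 1, A(1) = 1; A(18) = 262143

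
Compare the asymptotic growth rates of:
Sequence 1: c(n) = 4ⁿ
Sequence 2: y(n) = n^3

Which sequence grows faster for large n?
Comparing growth rates:
Growth-rate hierarchy: log n ≺ any polynomial ≺ any exponential cⁿ (c>1) ≺ n! ≺ nⁿ.
exponential base 4 dominates polynomial degree 3 asymptotically.

c(n) grows faster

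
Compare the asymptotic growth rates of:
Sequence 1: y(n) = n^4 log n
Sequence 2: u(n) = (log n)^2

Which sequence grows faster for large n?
Comparing growth rates:
Growth-rate hierarchy: log n ≺ any polynomial ≺ any exponential cⁿ (c>1) ≺ n! ≺ nⁿ.
polynomial degree 4 (with log factor) dominates polylogarithmic (log n)^2 asymptotically.

y(n) grows faster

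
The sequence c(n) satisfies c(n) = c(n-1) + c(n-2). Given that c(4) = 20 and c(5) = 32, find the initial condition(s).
Work backwards using c(k) = c(k+2) - c(k+1):
c(3) = c(5) - c(4) = 32 - 20 = 12
c(2) = c(4) - c(3) = 20 - 12 = 8
c(1) = c(3) - c(2) = 12 - 8 = 4
c(0) = c(2) - c(1) = 8 - 4 = 4

c(0) = 4, c(1) = 4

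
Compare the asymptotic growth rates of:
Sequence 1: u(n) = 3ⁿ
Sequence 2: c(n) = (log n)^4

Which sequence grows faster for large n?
Comparing growth rates:
Growth-rate hierarchy: log n ≺ any polynomial ≺ any exponential cⁿ (c>1) ≺ n! ≺ nⁿ.
exponential base 3 dominates polylogarithmic (log n)^4 asymptotically.

u(n) grows faster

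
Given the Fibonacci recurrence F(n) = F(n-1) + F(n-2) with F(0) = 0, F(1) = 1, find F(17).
Computing the sequence terms:
0, 1, 1, 2, 3, 5, 8, 13, 21, 34, 55, 89, 144, 233, 377, 610, 987, 1597

1597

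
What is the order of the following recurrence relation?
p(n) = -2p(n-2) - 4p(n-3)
The order is the largest lag k for which p(n-k) appears. Here the deepest term is p(n-3), so the order is 3.

Order 3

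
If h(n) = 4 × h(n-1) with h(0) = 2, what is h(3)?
Computing step by step:
h(0) = 2
h(1) = 4 × 2 = 8
h(2) = 4 × 8 = 32
h(3) = 4 × 32 = 128

128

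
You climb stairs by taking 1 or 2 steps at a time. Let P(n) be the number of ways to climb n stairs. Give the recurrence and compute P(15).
Condition on the size of the last step (1 to 2): before it there were n-1, …, n-2 stairs climbed, and these cases are disjoint, so P(n) = P(n-1) + P(n-2) (Fibonacci-type sequence).
Initial conditions by direct count (compositions of i into parts ≤ 2): P(1) = 1; P(2) = 2.
Iterating the recurrence: P(3) = 3, P(4) = 5, P(5) = 8, P(6) = 13, P(7) = 21, P(8) = 34, P(9) = 55, P(10) = 89, P(11) = 144, P(12) = 233, P(13) = 377, P(14) = 610, P(15) = 987.

P(n) = P(n-1) + P(n-2), P(1) = 1, P(2) = 2; P(15) = 987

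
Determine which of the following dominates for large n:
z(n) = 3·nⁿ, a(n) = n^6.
Comparing growth rates:
Growth-rate hierarchy: log n ≺ any polynomial ≺ any exponential cⁿ (c>1) ≺ n! ≺ nⁿ.
super-exponential nⁿ dominates polynomial degree 6 asymptotically.

z(n) grows faster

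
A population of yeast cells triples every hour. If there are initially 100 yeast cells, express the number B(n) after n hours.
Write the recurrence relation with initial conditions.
Each hour multiplies the count by 3, so the count after n hours depends only on the count after n-1 hours: B(n) = 3 × B(n-1). The starting count gives B(0) = 100.
Unrolling n times gives the closed form B(n) = 100 × 3ⁿ.

B(n) = 3 × B(n-1), B(0) = 100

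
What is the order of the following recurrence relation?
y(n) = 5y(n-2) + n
The order is the largest lag k for which y(n-k) appears. Here the deepest term is y(n-2) (the n term is non-homogeneous and does not affect the order), so the order is 2.

Order 2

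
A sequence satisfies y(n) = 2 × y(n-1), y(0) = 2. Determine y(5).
Computing step by step:
y(0) = 2
y(1) = 2 × 2 = 4
y(2) = 2 × 4 = 8
y(3) = 2 × 8 = 16
y(4) = 2 × 16 = 32
y(5) = 2 × 32 = 64

64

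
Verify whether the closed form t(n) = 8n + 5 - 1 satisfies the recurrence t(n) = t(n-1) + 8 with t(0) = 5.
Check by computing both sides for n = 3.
From the recurrence with t(0) = 5:
  t(0) = 5, t(1) = 13, t(2) = 21, t(3) = 29
  so the recurrence gives t(3) = 29.
From the proposed closed form t(n) = 8n + 5 - 1:
  t(3) = 28.
The recurrence gives 29 but the closed form gives 28, so the closed form does not satisfy the recurrence.

No, the closed form is incorrect.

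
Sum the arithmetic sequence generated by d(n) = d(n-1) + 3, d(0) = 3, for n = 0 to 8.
Computing the sequence terms: 3, 6, 9, 12, 15, 18, 21, 24, 27
Adding these values together:

135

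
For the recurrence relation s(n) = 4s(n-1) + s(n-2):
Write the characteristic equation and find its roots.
Substitute s(n) = rⁿ and divide through by rⁿ⁻²: r² - 4r - 1 = 0
Discriminant: 4² + 4·1 = 20, not a perfect square, so by the quadratic formula r = (4 ± √20)/2.
General solution: s(n) = A·r₁ⁿ + B·r₂ⁿ where r₁,r₂ = (4 ± √20)/2

Characteristic: r² - 4r - 1 = 0, Roots: r = (4 ± √20)/2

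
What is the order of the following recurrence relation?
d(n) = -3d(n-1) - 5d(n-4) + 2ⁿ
The order is the largest lag k for which d(n-k) appears. Here the deepest term is d(n-4) (the 2ⁿ term is non-homogeneous and does not affect the order), so the order is 4.

Order 4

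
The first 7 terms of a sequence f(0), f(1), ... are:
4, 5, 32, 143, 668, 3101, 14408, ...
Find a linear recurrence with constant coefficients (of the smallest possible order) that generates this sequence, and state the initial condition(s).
Look for the lowest-order linear relation among consecutive terms.
Observation: f(n) - 4·f(n-1) - (3)·f(n-2) = 0 holds for the shown terms, and no order-1 relation f(n) = α·f(n-1) + β fits.
Check at n=3: 4·32 + (3)·5 = 143. ✓

f(n) = 4f(n-1) + 3f(n-2), f(0) = 4, f(1) = 5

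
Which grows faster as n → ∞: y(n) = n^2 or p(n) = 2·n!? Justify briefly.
Comparing growth rates:
Growth-rate hierarchy: log n ≺ any polynomial ≺ any exponential cⁿ (c>1) ≺ n! ≺ nⁿ.
factorial dominates polynomial degree 2 asymptotically.

p(n) grows faster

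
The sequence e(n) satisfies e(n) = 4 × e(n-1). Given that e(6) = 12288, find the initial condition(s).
In general e(n) = 4ⁿ · e(0). At n = 6: e(0) = e(6) / 4^6 = 12288 / 4096 = 3.

e(0) = 3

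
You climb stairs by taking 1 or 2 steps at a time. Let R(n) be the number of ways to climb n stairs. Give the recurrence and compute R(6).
Condition on the size of the last step (1 to 2): before it there were n-1, …, n-2 stairs climbed, and these cases are disjoint, so R(n) = R(n-1) + R(n-2) (Fibonacci-type sequence).
Initial conditions by direct count (compositions of i into parts ≤ 2): R(1) = 1; R(2) = 2.
Iterating the recurrence: R(3) = 3, R(4) = 5, R(5) = 8, R(6) = 13.

R(n) = R(n-1) + R(n-2), R(1) = 1, R(2) = 2; R(6) = 13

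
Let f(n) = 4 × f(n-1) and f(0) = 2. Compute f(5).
Computing step by step:
f(0) = 2
f(1) = 4 × 2 = 8
f(2) = 4 × 8 = 32
f(3) = 4 × 32 = 128
f(4) = 4 × 128 = 512
f(5) = 4 × 512 = 2048

2048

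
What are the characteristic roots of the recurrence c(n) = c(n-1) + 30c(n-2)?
Substitute c(n) = rⁿ and divide through by rⁿ⁻²: r² - r - 30 = 0
Factor: (r - 6)(r + 5) = 0, so r = 6, -5.
General solution: c(n) = A·6ⁿ + B·(-5)ⁿ

Characteristic: r² - r - 30 = 0, Roots: r = 6, -5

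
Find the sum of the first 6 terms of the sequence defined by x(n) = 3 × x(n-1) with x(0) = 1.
Computing the sequence terms: 1, 3, 9, 27, 81, 243
Adding these values together:

364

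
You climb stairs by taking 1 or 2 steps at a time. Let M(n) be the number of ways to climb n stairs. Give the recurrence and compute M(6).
Condition on the size of the last step (1 to 2): before it there were n-1, …, n-2 stairs climbed, and these cases are disjoint, so M(n) = M(n-1) + M(n-2) (Fibonacci-type sequence).
Initial conditions by direct count (compositions of i into parts ≤ 2): M(1) = 1; M(2) = 2.
Iterating the recurrence: M(3) = 3, M(4) = 5, M(5) = 8, M(6) = 13.

M(n) = M(n-1) + M(n-2), M(1) = 1, M(2) = 2; M(6) = 13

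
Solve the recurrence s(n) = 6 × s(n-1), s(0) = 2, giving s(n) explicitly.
Recurrence: s(n) = 6 × s(n-1), initial: s(0) = 2.
Each term is 6 times the previous, so this is geometric with ratio 6. After n steps: s(n) = s(0)·6ⁿ = 2·6ⁿ.

s(n) = 2·6ⁿ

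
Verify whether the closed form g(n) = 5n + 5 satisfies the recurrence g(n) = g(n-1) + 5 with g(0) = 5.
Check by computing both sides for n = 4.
From the recurrence with g(0) = 5:
  g(0) = 5, g(1) = 10, g(2) = 15, g(3) = 20, g(4) = 25
  so the recurrence gives g(4) = 25.
From the proposed closed form g(n) = 5n + 5:
  g(4) = 25.
Both sides give 25 at n = 4, and the initial condition(s) match, so the closed form is consistent.

Yes, the closed form is correct.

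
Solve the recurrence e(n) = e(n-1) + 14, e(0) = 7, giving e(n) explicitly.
Recurrence: e(n) = e(n-1) + 14, initial: e(0) = 7.
Each step adds 14, so e(n) = e(0) + 14n = 14n + 7.

e(n) = 14n + 7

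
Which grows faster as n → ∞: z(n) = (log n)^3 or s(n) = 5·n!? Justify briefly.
Comparing growth rates:
Growth-rate hierarchy: log n ≺ any polynomial ≺ any exponential cⁿ (c>1) ≺ n! ≺ nⁿ.
factorial dominates polylogarithmic (log n)^3 asymptotically.

s(n) grows faster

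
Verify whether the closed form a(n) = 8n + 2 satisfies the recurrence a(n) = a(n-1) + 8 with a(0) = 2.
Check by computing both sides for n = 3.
From the recurrence with a(0) = 2:
  a(0) = 2, a(1) = 10, a(2) = 18, a(3) = 26
  so the recurrence gives a(3) = 26.
From the proposed closed form a(n) = 8n + 2:
  a(3) = 26.
Both sides give 26 at n = 3, and the initial condition(s) match, so the closed form is consistent.

Yes, the closed form is correct.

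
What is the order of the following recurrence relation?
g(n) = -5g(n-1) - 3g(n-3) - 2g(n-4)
The order is the largest lag k for which g(n-k) appears. Here the deepest term is g(n-4), so the order is 4.

Order 4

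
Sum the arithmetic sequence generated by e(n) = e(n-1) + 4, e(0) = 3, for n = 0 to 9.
Computing the sequence terms: 3, 7, 11, 15, 19, 23, 27, 31, 35, 39
Adding these values together:

210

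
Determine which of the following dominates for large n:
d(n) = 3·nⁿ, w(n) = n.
Comparing growth rates:
Growth-rate hierarchy: log n ≺ any polynomial ≺ any exponential cⁿ (c>1) ≺ n! ≺ nⁿ.
super-exponential nⁿ dominates polynomial degree 1 asymptotically.

d(n) grows faster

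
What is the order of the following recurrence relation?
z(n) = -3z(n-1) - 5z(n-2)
The order is the largest lag k for which z(n-k) appears. Here the deepest term is z(n-2), so the order is 2.

Order 2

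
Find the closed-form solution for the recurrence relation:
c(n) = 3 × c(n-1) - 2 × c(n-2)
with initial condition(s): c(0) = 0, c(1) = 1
Recurrence: c(n) = 3 × c(n-1) - 2 × c(n-2), initial: c(0) = 0, c(1) = 1.
Characteristic equation: r² - 3r + 2 = 0, which factors as (r - 2)(r - 1) = 0, so r = 2, 1. General solution c(n) = A·2ⁿ + B·1ⁿ. From c(0) = 0: A + B = 0. From c(1) = 1: 2A + 1B = 1. Solving gives A = 1, B = -1.

c(n) = 2ⁿ - 1ⁿ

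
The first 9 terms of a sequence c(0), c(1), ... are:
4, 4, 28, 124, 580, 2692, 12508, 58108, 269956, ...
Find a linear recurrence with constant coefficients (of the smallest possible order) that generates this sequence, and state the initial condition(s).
Look for the lowest-order linear relation among consecutive terms.
Observation: c(n) - 4·c(n-1) - (3)·c(n-2) = 0 holds for the shown terms, and no order-1 relation c(n) = α·c(n-1) + β fits.
Check at n=3: 4·28 + (3)·4 = 124. ✓

c(n) = 4c(n-1) + 3c(n-2), c(0) = 4, c(1) = 4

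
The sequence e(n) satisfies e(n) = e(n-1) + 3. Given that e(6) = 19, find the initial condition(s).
e(6) = e(0) + 6·3, so e(0) = 19 - 18 = 1.

e(0) = 1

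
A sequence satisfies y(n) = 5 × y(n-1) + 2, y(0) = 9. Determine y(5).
Computing step by step:
y(0) = 9
y(1) = 5 × 9 + 2 = 47
y(2) = 5 × 47 + 2 = 237
y(3) = 5 × 237 + 2 = 1187
y(4) = 5 × 1187 + 2 = 5937
y(5) = 5 × 5937 + 2 = 29687

29687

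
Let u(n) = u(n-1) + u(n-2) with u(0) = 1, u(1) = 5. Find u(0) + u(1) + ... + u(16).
Computing the sequence terms: 1, 5, 6, 11, 17, 28, 45, 73, 118, 191, 309, 500, 809, 1309, 2118, 3427, 5545
Adding these values together:

14512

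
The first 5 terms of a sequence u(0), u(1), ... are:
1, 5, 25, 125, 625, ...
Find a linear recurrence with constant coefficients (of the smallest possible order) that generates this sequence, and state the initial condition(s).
Look for the lowest-order linear relation among consecutive terms.
Observation: each term is 5× the previous.
Check at n=2: 5·5 = 25. ✓

u(n) = 5 × u(n-1), u(0) = 1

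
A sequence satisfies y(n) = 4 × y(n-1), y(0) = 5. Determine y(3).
Computing step by step:
y(0) = 5
y(1) = 4 × 5 = 20
y(2) = 4 × 20 = 80
y(3) = 4 × 80 = 320

320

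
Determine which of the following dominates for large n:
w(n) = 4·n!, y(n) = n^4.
Comparing growth rates:
Growth-rate hierarchy: log n ≺ any polynomial ≺ any exponential cⁿ (c>1) ≺ n! ≺ nⁿ.
factorial dominates polynomial degree 4 asymptotically.

w(n) grows faster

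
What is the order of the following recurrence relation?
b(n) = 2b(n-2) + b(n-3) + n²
The order is the largest lag k for which b(n-k) appears. Here the deepest term is b(n-3) (the n² term is non-homogeneous and does not affect the order), so the order is 3.

Order 3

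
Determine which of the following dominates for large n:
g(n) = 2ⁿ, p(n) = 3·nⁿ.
Comparing growth rates:
Growth-rate hierarchy: log n ≺ any polynomial ≺ any exponential cⁿ (c>1) ≺ n! ≺ nⁿ.
super-exponential nⁿ dominates exponential base 2 asymptotically.

p(n) grows faster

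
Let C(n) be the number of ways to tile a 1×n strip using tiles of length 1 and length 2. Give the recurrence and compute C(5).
Condition on the last tile: it has length 1 (leaving a 1×(n-1) strip) or length 2 (leaving a 1×(n-2) strip), so C(n) = C(n-1) + C(n-2) (order-2 linear recurrence).
For 0 ≤ i < 2 only unit tiles fit, so C(i) = 1.
Iterating the recurrence: C(2) = 2, C(3) = 3, C(4) = 5, C(5) = 8.

C(n) = C(n-1) + C(n-2), with C(i) = 1 for 0 ≤ i < 2; C(5) = 8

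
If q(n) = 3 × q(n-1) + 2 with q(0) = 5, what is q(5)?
Computing step by step:
q(0) = 5
q(1) = 3 × 5 + 2 = 17
q(2) = 3 × 17 + 2 = 53
q(3) = 3 × 53 + 2 = 161
q(4) = 3 × 161 + 2 = 485
q(5) = 3 × 485 + 2 = 1457

1457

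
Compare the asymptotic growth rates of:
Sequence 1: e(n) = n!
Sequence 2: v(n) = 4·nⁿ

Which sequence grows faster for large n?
Comparing growth rates:
Growth-rate hierarchy: log n ≺ any polynomial ≺ any exponential cⁿ (c>1) ≺ n! ≺ nⁿ.
super-exponential nⁿ dominates factorial asymptotically.

v(n) grows faster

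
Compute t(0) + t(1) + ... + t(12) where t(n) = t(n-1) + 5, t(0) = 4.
Computing the sequence terms: 4, 9, 14, 19, 24, 29, 34, 39, 44, 49, 54, 59, 64
Adding these values together:

442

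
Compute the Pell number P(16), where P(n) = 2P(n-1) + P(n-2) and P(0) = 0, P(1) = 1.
Computing the sequence terms:
0, 1, 2, 5, 12, 29, 70, 169, 408, 985, 2378, 5741, 13860, 33461, 80782, 195025, 470832

470832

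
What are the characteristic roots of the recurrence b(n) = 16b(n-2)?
Substitute b(n) = rⁿ and divide through by rⁿ⁻²: r² - 16 = 0
Factor: (r + 4)(r - 4) = 0, so r = -4, 4.
General solution: b(n) = A·(-4)ⁿ + B·4ⁿ

Characteristic: r² - 16 = 0, Roots: r = -4, 4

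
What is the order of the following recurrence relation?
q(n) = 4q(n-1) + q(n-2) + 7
The order is the largest lag k for which q(n-k) appears. Here the deepest term is q(n-2) (the 7 term is non-homogeneous and does not affect the order), so the order is 2.

Order 2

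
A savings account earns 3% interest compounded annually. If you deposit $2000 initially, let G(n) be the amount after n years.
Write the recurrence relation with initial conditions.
Each year the balance grows by 3%, i.e. is multiplied by 1 + 3/100 = 1.03, so G(n) = 1.03 × G(n-1). The initial deposit gives G(0) = 2000.
Unrolling gives the closed form G(n) = 2000 × (1.03)ⁿ.

G(n) = 1.03 × G(n-1), G(0) = 2000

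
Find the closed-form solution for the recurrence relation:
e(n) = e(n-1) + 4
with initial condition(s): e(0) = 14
Recurrence: e(n) = e(n-1) + 4, initial: e(0) = 14.
Each step adds 4, so e(n) = e(0) + 4n = 4n + 14.

e(n) = 4n + 14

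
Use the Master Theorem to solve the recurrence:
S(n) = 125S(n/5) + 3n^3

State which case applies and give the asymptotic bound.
Master Theorem template: S(n) = a·S(n/b) + f(n).
Here: a=125, b=5, f(n)=3n^3
Compute log_b(a) = log_5(125) = 3.
f(n) = 3n^3 = Θ(n^3). Case 2: S(n) = Θ(n^3 log n).

Case 2: S(n) = Θ(n^3 log n)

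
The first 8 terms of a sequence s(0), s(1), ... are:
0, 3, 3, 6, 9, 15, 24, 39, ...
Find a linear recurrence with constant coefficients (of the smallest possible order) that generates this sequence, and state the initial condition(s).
Look for the lowest-order linear relation among consecutive terms.
Observation: s(n) - 1·s(n-1) - (1)·s(n-2) = 0 holds for the shown terms, and no order-1 relation s(n) = α·s(n-1) + β fits.
Check at n=3: 1·3 + (1)·3 = 6. ✓

s(n) = s(n-1) + s(n-2), s(0) = 0, s(1) = 3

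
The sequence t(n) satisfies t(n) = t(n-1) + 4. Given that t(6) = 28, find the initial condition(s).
t(6) = t(0) + 6·4, so t(0) = 28 - 24 = 4.

t(0) = 4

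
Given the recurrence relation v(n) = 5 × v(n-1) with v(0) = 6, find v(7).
Computing step by step:
v(0) = 6
v(1) = 5 × 6 = 30
v(2) = 5 × 30 = 150
v(3) = 5 × 150 = 750
v(4) = 5 × 750 = 3750
v(5) = 5 × 3750 = 18750
v(6) = 5 × 18750 = 93750
v(7) = 5 × 93750 = 468750

468750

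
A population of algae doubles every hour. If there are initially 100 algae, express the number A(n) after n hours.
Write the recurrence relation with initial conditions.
Each hour multiplies the count by 2, so the count after n hours depends only on the count after n-1 hours: A(n) = 2 × A(n-1). The starting count gives A(0) = 100.
Unrolling n times gives the closed form A(n) = 100 × 2ⁿ.

A(n) = 2 × A(n-1), A(0) = 100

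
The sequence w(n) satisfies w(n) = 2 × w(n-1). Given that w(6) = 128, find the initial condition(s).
In general w(n) = 2ⁿ · w(0). At n = 6: w(0) = w(6) / 2^6 = 128 / 64 = 2.

w(0) = 2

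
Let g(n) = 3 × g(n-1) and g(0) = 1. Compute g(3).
Computing step by step:
g(0) = 1
g(1) = 3 × 1 = 3
g(2) = 3 × 3 = 9
g(3) = 3 × 9 = 27

27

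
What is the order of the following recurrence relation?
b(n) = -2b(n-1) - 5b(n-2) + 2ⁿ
The order is the largest lag k for which b(n-k) appears. Here the deepest term is b(n-2) (the 2ⁿ term is non-homogeneous and does not affect the order), so the order is 2.

Order 2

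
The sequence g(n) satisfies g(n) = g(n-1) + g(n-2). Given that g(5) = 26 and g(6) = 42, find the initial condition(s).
Work backwards using g(k) = g(k+2) - g(k+1):
g(4) = g(6) - g(5) = 42 - 26 = 16
g(3) = g(5) - g(4) = 26 - 16 = 10
g(2) = g(4) - g(3) = 16 - 10 = 6
g(1) = g(3) - g(2) = 10 - 6 = 4
g(0) = g(2) - g(1) = 6 - 4 = 2

g(0) = 2, g(1) = 4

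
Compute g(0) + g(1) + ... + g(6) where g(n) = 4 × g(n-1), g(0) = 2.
Computing the sequence terms: 2, 8, 32, 128, 512, 2048, 8192
Adding these values together:

10922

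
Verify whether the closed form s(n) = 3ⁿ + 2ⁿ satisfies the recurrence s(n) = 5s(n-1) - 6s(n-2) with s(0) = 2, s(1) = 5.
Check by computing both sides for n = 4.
From the recurrence with s(0) = 2, s(1) = 5:
  s(0) = 2, s(1) = 5, s(2) = 13, s(3) = 35, s(4) = 97
  so the recurrence gives s(4) = 97.
From the proposed closed form s(n) = 3ⁿ + 2ⁿ:
  s(4) = 97.
Both sides give 97 at n = 4, and the initial condition(s) match, so the closed form is consistent.

Yes, the closed form is correct.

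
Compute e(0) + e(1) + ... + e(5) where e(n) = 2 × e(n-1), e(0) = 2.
Computing the sequence terms: 2, 4, 8, 16, 32, 64
Adding these values together:

126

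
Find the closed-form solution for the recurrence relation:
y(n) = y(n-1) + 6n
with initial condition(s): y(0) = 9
Recurrence: y(n) = y(n-1) + 6n, initial: y(0) = 9.
Telescoping: y(n) = y(0) + 6·Σᵢ₌₁ⁿ i = 9 + 6·n(n+1)/2.

y(n) = 6·n(n+1)/2 + 9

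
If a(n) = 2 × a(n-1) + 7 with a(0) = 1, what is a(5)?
Computing step by step:
a(0) = 1
a(1) = 2 × 1 + 7 = 9
a(2) = 2 × 9 + 7 = 25
a(3) = 2 × 25 + 7 = 57
a(4) = 2 × 57 + 7 = 121
a(5) = 2 × 121 + 7 = 249

249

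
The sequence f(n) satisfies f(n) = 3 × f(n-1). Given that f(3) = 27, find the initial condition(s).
In general f(n) = 3ⁿ · f(0). At n = 3: f(0) = f(3) / 3^3 = 27 / 27 = 1.

f(0) = 1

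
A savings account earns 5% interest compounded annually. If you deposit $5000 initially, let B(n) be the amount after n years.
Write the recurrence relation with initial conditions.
Each year the balance grows by 5%, i.e. is multiplied by 1 + 5/100 = 1.05, so B(n) = 1.05 × B(n-1). The initial deposit gives B(0) = 5000.
Unrolling gives the closed form B(n) = 5000 × (1.05)ⁿ.

B(n) = 1.05 × B(n-1), B(0) = 5000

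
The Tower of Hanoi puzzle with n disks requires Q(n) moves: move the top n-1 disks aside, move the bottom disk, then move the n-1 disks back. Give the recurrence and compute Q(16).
Moving n disks = move the top n-1 disks aside (Q(n-1) moves) + move the largest disk (1 move) + move the n-1 disks back on top (Q(n-1) moves), so Q(n) = 2Q(n-1) + 1, with Q(1) = 1 (a single disk takes one move).
First terms: 1, 3, 7, 15, 31, 63, … — each is one less than a power of 2. Indeed Q(n) + 1 = 2(Q(n-1) + 1) with Q(1) + 1 = 2, so Q(n) + 1 = 2ⁿ and Q(n) = 2ⁿ - 1.
Hence Q(16) = 2^16 - 1 = 65536 - 1 = 65535.

Q(n) = 2Q(n-1) + 1, Q(1) = 1; Q(16) = 65535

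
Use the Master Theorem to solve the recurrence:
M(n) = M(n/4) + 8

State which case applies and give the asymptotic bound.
Master Theorem template: M(n) = a·M(n/b) + f(n).
Here: a=1, b=4, f(n)=8
Compute log_b(a) = log_4(1) = 0.
f(n) = 8 = Θ(1). Case 2: M(n) = Θ(log n).

Case 2: M(n) = Θ(log n)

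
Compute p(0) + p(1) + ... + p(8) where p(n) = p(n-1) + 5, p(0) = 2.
Computing the sequence terms: 2, 7, 12, 17, 22, 27, 32, 37, 42
Adding these values together:

198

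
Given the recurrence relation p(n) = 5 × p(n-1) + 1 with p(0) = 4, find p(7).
Computing step by step:
p(0) = 4
p(1) = 5 × 4 + 1 = 21
p(2) = 5 × 21 + 1 = 106
p(3) = 5 × 106 + 1 = 531
p(4) = 5 × 531 + 1 = 2656
p(5) = 5 × 2656 + 1 = 13281
p(6) = 5 × 13281 + 1 = 66406
p(7) = 5 × 66406 + 1 = 332031

332031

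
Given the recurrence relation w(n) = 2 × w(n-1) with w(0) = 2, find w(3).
Computing step by step:
w(0) = 2
w(1) = 2 × 2 = 4
w(2) = 2 × 4 = 8
w(3) = 2 × 8 = 16

16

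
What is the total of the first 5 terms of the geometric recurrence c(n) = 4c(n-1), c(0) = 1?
Computing the sequence terms: 1, 4, 16, 64, 256
Adding these values together:

341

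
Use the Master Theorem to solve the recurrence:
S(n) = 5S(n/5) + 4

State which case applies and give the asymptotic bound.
Master Theorem template: S(n) = a·S(n/b) + f(n).
Here: a=5, b=5, f(n)=4
Compute log_b(a) = log_5(5) = 1.
f(n) = 4 = O(n^(1-ε)) with ε = 1. Case 1: S(n) = Θ(n^log_b(a)) = Θ(n).

Case 1: S(n) = Θ(n)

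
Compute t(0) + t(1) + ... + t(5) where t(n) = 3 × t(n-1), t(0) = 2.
Computing the sequence terms: 2, 6, 18, 54, 162, 486
Adding these values together:

728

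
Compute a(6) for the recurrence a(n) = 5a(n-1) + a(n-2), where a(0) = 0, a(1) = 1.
Computing the sequence terms:
0, 1, 5, 26, 135, 701, 3640

3640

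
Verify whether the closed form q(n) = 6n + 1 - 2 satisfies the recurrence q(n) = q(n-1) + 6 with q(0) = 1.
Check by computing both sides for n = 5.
From the recurrence with q(0) = 1:
  q(0) = 1, q(1) = 7, q(2) = 13, q(3) = 19, q(4) = 25, q(5) = 31
  so the recurrence gives q(5) = 31.
From the proposed closed form q(n) = 6n + 1 - 2:
  q(5) = 29.
The recurrence gives 31 but the closed form gives 29, so the closed form does not satisfy the recurrence.

No, the closed form is incorrect.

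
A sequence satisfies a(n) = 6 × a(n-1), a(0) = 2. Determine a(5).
Computing step by step:
a(0) = 2
a(1) = 6 × 2 = 12
a(2) = 6 × 12 = 72
a(3) = 6 × 72 = 432
a(4) = 6 × 432 = 2592
a(5) = 6 × 2592 = 15552

15552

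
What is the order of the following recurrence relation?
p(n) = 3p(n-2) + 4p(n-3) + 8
The order is the largest lag k for which p(n-k) appears. Here the deepest term is p(n-3) (the 8 term is non-homogeneous and does not affect the order), so the order is 3.

Order 3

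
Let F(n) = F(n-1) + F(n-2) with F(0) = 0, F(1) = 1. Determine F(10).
Computing the sequence terms:
0, 1, 1, 2, 3, 5, 8, 13, 21, 34, 55

55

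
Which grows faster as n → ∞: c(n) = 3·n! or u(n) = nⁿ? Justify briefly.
Comparing growth rates:
Growth-rate hierarchy: log n ≺ any polynomial ≺ any exponential cⁿ (c>1) ≺ n! ≺ nⁿ.
super-exponential nⁿ dominates factorial asymptotically.

u(n) grows faster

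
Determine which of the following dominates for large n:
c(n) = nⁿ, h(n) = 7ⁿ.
Comparing growth rates:
Growth-rate hierarchy: log n ≺ any polynomial ≺ any exponential cⁿ (c>1) ≺ n! ≺ nⁿ.
super-exponential nⁿ dominates exponential base 7 asymptotically.

c(n) grows faster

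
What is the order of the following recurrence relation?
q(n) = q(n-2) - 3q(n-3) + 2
The order is the largest lag k for which q(n-k) appears. Here the deepest term is q(n-3) (the 2 term is non-homogeneous and does not affect the order), so the order is 3.

Order 3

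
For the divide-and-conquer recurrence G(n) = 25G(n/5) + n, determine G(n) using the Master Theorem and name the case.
Master Theorem template: G(n) = a·G(n/b) + f(n).
Here: a=25, b=5, f(n)=n
Compute log_b(a) = log_5(25) = 2.
f(n) = n = O(n^(2-ε)) with ε = 1. Case 1: G(n) = Θ(n^log_b(a)) = Θ(n^2).

Case 1: G(n) = Θ(n^2)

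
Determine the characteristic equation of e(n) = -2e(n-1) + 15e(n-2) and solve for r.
Substitute e(n) = rⁿ and divide through by rⁿ⁻²: r² + 2r - 15 = 0
Factor: (r + 5)(r - 3) = 0, so r = -5, 3.
General solution: e(n) = A·(-5)ⁿ + B·3ⁿ

Characteristic: r² + 2r - 15 = 0, Roots: r = -5, 3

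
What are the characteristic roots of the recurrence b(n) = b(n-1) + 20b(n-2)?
Substitute b(n) = rⁿ and divide through by rⁿ⁻²: r² - r - 20 = 0
Factor: (r - 5)(r + 4) = 0, so r = 5, -4.
General solution: b(n) = A·5ⁿ + B·(-4)ⁿ

Characteristic: r² - r - 20 = 0, Roots: r = 5, -4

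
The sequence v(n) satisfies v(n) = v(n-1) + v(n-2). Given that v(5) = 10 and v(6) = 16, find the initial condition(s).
Work backwards using v(k) = v(k+2) - v(k+1):
v(4) = v(6) - v(5) = 16 - 10 = 6
v(3) = v(5) - v(4) = 10 - 6 = 4
v(2) = v(4) - v(3) = 6 - 4 = 2
v(1) = v(3) - v(2) = 4 - 2 = 2
v(0) = v(2) - v(1) = 2 - 2 = 0

v(0) = 0, v(1) = 2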